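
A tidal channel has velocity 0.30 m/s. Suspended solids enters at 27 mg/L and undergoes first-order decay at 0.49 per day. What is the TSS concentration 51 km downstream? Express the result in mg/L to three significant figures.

10.3 mg/L

Travel time t = 51 km / 0.30 m/s = 5.1e+04/0.30 = 1.7e+05 s = 1.968 d.
First-order decay: C = 27·exp(−0.49·1.968) = 27·0.3813 = 10.3 mg/L.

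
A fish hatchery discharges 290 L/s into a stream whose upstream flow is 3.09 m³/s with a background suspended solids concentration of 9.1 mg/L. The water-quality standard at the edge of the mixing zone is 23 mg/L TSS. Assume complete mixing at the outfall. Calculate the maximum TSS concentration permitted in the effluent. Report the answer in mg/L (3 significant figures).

290 L/s = 0.29 m³/s.
Mass balance: 23·3.38 = 0.29·Cₑ + 3.09·9.1.
Cₑ = (77.74 − 28.12) / 0.29 = 171.1 mg/L.

171 mg/L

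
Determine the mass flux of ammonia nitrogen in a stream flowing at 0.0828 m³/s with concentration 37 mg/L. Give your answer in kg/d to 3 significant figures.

Mass flux = Q·C = 0.0828 m³/s × 37 g/m³ = 3.064 g/s.
= 3.064 g/s × 86.4 = 264.7 kg/d.

265 kg/d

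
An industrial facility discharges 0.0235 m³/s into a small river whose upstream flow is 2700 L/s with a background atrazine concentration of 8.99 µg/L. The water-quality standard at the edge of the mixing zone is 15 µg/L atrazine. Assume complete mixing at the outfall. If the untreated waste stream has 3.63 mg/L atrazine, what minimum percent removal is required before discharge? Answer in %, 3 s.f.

80.6 %

2700 L/s = 2.7 m³/s.
8.99 µg/L = 0.00899 mg/L.
15 µg/L = 0.015 mg/L.
Mass balance: 0.015·2.724 = 0.0235·Cₑ + 2.7·0.00899.
Cₑ = (0.04085 − 0.02427) / 0.0235 = 0.7055 mg/L.
Required removal = 1 − 0.7055/3.63 = 80.56 %.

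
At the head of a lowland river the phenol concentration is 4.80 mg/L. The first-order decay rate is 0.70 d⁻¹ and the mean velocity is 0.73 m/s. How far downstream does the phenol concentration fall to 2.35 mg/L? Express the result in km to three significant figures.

From C = C₀·e^(−kt), t = ln(C₀/C)/k = ln(4.80/2.35)/0.70 = 0.7142/0.70 = 1.02 d.
Distance = v·t = 0.73 m/s × 8.815e+04 s = 6.435e+04 m = 64.35 km.

64.4 km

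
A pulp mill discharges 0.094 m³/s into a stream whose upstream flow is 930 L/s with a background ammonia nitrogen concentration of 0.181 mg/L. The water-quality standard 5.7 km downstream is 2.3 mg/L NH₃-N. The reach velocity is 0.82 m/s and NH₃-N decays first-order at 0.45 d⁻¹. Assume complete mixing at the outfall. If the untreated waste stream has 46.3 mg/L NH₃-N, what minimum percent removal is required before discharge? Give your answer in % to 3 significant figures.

930 L/s = 0.93 m³/s.
Travel time to the compliance point: t = 5700/0.82 = 6951 s = 0.08045 d; decay factor exp(−0.45·0.08045) = 0.9644.
So the concentration just after mixing may be at most 2.3/0.9644 = 2.385 mg/L.
Mass balance: 2.385·1.024 = 0.094·Cₑ + 0.93·0.181.
Cₑ = (2.442 − 0.1683) / 0.094 = 24.19 mg/L.
Required removal = 1 − 24.19/46.3 = 47.76 %.

47.8 %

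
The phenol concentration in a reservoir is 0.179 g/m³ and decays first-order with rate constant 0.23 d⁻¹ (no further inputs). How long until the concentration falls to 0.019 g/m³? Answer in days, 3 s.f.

t = ln(C₀/C)/k = ln(0.179/0.019)/0.23 = 2.243/0.23 = 9.752 d.

9.75 d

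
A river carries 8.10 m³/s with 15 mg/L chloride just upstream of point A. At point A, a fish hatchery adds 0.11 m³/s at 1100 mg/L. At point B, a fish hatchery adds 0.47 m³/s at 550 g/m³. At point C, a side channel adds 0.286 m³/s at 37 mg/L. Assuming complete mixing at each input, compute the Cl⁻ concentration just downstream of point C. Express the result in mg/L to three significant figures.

57.1 mg/L

After input A: C = (8.1·15 + 0.11·1100) / 8.21 = 29.54 mg/L.
After input B: C = (8.21·29.54 + 0.47·550) / 8.68 = 57.72 mg/L.
After input C: C = (8.68·57.72 + 0.286·37) / 8.966 = 57.06 mg/L.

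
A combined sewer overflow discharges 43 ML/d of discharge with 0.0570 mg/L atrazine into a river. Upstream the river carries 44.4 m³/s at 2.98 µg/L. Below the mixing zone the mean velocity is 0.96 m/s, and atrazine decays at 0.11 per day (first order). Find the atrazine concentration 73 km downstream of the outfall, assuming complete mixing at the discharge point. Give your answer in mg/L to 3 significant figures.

0.00325 mg/L

43 ML/d = 0.4977 m³/s.
2.98 µg/L = 0.00298 mg/L.
After complete mixing, C₀ = (0.4977·0.057 + 44.4·0.00298) / 44.9 = 0.003579 mg/L.
Travel time t = 7.3e+04 m / 0.96 m/s = 7.604e+04 s = 0.8801 d.
C = 0.003579·exp(−0.11·0.8801) = 0.003579·0.9077 = 0.003249 mg/L.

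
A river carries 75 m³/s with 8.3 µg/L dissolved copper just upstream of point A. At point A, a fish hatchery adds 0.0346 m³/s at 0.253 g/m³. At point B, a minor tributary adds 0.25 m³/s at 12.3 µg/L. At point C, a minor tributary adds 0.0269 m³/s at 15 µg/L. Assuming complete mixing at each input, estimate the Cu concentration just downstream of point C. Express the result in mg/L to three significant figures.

8.3 µg/L = 0.0083 mg/L.
After input A: C = (75·0.0083 + 0.0346·0.253) / 75.03 = 0.008413 mg/L.
12.3 µg/L = 0.0123 mg/L.
After input B: C = (75.03·0.008413 + 0.25·0.0123) / 75.28 = 0.008426 mg/L.
15 µg/L = 0.015 mg/L.
After input C: C = (75.28·0.008426 + 0.0269·0.015) / 75.31 = 0.008428 mg/L.

0.00843 mg/L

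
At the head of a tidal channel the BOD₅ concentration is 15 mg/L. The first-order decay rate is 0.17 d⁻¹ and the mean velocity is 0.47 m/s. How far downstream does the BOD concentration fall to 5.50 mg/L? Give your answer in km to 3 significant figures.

From C = C₀·e^(−kt), t = ln(C₀/C)/k = ln(15/5.50)/0.17 = 1.003/0.17 = 5.902 d.
Distance = v·t = 0.47 m/s × 5.099e+05 s = 2.397e+05 m = 239.7 km.

240 km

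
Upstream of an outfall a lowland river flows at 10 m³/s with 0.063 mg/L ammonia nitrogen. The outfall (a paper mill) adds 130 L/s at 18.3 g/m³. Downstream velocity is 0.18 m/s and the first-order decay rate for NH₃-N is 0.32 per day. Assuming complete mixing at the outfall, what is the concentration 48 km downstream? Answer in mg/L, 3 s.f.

0.111 mg/L

130 L/s = 0.13 m³/s.
After complete mixing, C₀ = (0.13·18.3 + 10·0.063) / 10.13 = 0.297 mg/L.
Travel time t = 4.8e+04 m / 0.18 m/s = 2.667e+05 s = 3.086 d.
C = 0.297·exp(−0.32·3.086) = 0.297·0.3724 = 0.1106 mg/L.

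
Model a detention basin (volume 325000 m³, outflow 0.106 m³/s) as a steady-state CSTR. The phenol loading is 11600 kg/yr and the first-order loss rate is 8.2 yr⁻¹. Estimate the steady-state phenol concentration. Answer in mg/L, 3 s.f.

1.93 mg/L

Outflow Q = 0.106 m³/s × 3.156e+07 s/yr = 3.345e+06 m³/yr.
Steady-state CSTR mass balance: W = Q·C + k·V·C, so C = W/(Q + kV).
Q + kV = 3.345e+06 + 8.2·325000 = 6.01e+06 m³/yr.
C = 11600/6.01e+06 = 0.00193 kg/m³ = 1.93 mg/L.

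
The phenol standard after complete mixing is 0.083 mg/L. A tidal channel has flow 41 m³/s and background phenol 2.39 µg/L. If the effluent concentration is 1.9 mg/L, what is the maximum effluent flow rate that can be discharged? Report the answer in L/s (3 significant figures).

2.39 µg/L = 0.00239 mg/L.
Mass balance at complete mixing: C_std·(Q_w + Q_r) = Q_w·C_e + Q_r·C_b.
Rearranging, Q_w = Q_r·(C_std − C_b)/(C_e − C_std) = 41·(0.083 − 0.00239) / (1.9 − 0.083) = 1.819 m³/s.
= 1819 L/s.

1820 L/s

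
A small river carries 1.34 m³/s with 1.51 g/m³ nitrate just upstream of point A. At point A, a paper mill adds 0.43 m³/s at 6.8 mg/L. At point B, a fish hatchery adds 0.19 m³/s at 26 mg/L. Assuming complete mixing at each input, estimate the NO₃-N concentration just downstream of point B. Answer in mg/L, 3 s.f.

5.04 mg/L

After input A: C = (1.34·1.51 + 0.43·6.8) / 1.77 = 2.795 mg/L.
After input B: C = (1.77·2.795 + 0.19·26) / 1.96 = 5.045 mg/L.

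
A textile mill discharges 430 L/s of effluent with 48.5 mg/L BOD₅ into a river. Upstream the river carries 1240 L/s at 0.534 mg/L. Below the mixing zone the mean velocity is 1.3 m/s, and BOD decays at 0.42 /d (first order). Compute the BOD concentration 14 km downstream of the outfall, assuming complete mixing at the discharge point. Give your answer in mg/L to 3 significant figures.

12.2 mg/L

430 L/s = 0.43 m³/s.
1240 L/s = 1.24 m³/s.
After complete mixing, C₀ = (0.43·48.5 + 1.24·0.534) / 1.67 = 12.88 mg/L.
Travel time t = 1.4e+04 m / 1.3 m/s = 1.077e+04 s = 0.1246 d.
C = 12.88·exp(−0.42·0.1246) = 12.88·0.949 = 12.23 mg/L.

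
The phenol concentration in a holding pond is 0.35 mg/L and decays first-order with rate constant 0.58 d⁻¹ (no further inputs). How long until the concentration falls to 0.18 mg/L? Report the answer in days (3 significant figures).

t = ln(C₀/C)/k = ln(0.35/0.18)/0.58 = 0.665/0.58 = 1.147 d.

1.15 d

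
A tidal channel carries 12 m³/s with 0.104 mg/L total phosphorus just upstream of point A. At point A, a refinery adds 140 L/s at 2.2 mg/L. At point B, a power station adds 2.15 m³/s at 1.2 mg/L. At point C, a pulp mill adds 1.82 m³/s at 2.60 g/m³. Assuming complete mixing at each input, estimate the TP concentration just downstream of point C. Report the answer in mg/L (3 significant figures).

140 L/s = 0.14 m³/s.
After input A: C = (12·0.104 + 0.14·2.2) / 12.14 = 0.1282 mg/L.
After input B: C = (12.14·0.1282 + 2.15·1.2) / 14.29 = 0.2894 mg/L.
After input C: C = (14.29·0.2894 + 1.82·2.6) / 16.11 = 0.5505 mg/L.

0.550 mg/L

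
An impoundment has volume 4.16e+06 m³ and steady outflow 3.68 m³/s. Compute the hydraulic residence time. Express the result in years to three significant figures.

0.0358 yr

Q = 3.68 m³/s × 3.156e+07 s/yr = 1.161e+08 m³/yr.
Hydraulic residence time τ = V/Q = 4.16e+06/1.161e+08 = 0.03582 yr.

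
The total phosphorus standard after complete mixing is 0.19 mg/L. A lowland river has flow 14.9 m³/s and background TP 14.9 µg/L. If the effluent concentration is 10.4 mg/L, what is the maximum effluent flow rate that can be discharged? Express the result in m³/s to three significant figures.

0.256 m³/s

14.9 µg/L = 0.0149 mg/L.
Mass balance at complete mixing: C_std·(Q_w + Q_r) = Q_w·C_e + Q_r·C_b.
Rearranging, Q_w = Q_r·(C_std − C_b)/(C_e − C_std) = 14.9·(0.19 − 0.0149) / (10.4 − 0.19) = 0.2555 m³/s.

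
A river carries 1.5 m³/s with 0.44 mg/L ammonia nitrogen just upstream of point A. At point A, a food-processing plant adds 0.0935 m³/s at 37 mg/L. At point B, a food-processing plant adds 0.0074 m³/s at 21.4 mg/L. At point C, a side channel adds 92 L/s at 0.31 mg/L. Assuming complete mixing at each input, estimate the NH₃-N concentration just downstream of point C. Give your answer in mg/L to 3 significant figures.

2.54 mg/L

After input A: C = (1.5·0.44 + 0.0935·37) / 1.593 = 2.585 mg/L.
After input B: C = (1.593·2.585 + 0.0074·21.4) / 1.601 = 2.672 mg/L.
92 L/s = 0.092 m³/s.
After input C: C = (1.601·2.672 + 0.092·0.31) / 1.693 = 2.544 mg/L.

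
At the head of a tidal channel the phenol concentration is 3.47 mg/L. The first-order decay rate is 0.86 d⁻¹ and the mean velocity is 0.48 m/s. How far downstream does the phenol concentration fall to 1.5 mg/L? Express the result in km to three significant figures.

From C = C₀·e^(−kt), t = ln(C₀/C)/k = ln(3.47/1.5)/0.86 = 0.8387/0.86 = 0.9752 d.
Distance = v·t = 0.48 m/s × 8.426e+04 s = 4.044e+04 m = 40.44 km.

40.4 km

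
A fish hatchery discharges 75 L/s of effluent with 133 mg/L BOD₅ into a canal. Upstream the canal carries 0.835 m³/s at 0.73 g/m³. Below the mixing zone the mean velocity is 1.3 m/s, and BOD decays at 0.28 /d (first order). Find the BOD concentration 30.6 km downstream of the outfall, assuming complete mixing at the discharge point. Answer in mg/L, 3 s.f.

10.8 mg/L

75 L/s = 0.075 m³/s.
After complete mixing, C₀ = (0.075·133 + 0.835·0.73) / 0.91 = 11.63 mg/L.
Travel time t = 3.06e+04 m / 1.3 m/s = 2.354e+04 s = 0.2724 d.
C = 11.63·exp(−0.28·0.2724) = 11.63·0.9266 = 10.78 mg/L.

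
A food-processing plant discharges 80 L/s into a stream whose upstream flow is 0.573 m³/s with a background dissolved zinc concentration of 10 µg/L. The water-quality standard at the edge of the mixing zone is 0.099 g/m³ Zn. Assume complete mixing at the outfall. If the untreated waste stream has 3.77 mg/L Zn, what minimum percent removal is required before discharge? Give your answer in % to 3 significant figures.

80 L/s = 0.08 m³/s.
10 µg/L = 0.01 mg/L.
Mass balance: 0.099·0.653 = 0.08·Cₑ + 0.573·0.01.
Cₑ = (0.06465 − 0.00573) / 0.08 = 0.7365 mg/L.
Required removal = 1 − 0.7365/3.77 = 80.47 %.

80.5 %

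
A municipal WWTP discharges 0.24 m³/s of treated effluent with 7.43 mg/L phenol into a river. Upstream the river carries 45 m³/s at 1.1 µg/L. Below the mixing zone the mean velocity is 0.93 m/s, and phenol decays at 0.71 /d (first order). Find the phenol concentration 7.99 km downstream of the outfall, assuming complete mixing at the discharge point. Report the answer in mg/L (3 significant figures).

1.1 µg/L = 0.0011 mg/L.
After complete mixing, C₀ = (0.24·7.43 + 45·0.0011) / 45.24 = 0.04051 mg/L.
Travel time t = 7990 m / 0.93 m/s = 8591 s = 0.09944 d.
C = 0.04051·exp(−0.71·0.09944) = 0.04051·0.9318 = 0.03775 mg/L.

0.0377 mg/L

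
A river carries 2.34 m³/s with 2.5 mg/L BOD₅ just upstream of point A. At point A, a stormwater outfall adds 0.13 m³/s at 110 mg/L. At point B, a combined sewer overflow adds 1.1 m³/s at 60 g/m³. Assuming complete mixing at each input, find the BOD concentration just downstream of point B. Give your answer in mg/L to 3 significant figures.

After input A: C = (2.34·2.5 + 0.13·110) / 2.47 = 8.158 mg/L.
After input B: C = (2.47·8.158 + 1.1·60) / 3.57 = 24.13 mg/L.

24.1 mg/L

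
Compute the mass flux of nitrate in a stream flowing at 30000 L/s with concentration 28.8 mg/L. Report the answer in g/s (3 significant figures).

30000 L/s = 30 m³/s.
Mass flux = Q·C = 30 m³/s × 28.8 g/m³ = 864 g/s.

864 g/s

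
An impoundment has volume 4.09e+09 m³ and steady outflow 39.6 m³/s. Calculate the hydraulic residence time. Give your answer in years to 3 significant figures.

Q = 39.6 m³/s × 3.156e+07 s/yr = 1.25e+09 m³/yr.
Hydraulic residence time τ = V/Q = 4.09e+09/1.25e+09 = 3.273 yr.

3.27 yr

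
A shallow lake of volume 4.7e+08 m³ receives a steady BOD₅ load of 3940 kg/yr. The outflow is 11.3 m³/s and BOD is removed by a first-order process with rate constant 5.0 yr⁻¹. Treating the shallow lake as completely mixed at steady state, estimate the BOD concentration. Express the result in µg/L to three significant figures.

Outflow Q = 11.3 m³/s × 3.156e+07 s/yr = 3.566e+08 m³/yr.
Steady-state CSTR mass balance: W = Q·C + k·V·C, so C = W/(Q + kV).
Q + kV = 3.566e+08 + 5.0·4.7e+08 = 2.707e+09 m³/yr.
C = 3940/2.707e+09 = 1.456e-06 kg/m³ = 0.001456 mg/L = 1.456 µg/L.

1.46 µg/L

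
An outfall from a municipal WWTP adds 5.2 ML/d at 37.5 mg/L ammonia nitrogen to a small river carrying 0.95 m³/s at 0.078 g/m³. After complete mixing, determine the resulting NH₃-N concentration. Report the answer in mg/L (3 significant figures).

2.31 mg/L

5.2 ML/d = 0.06019 m³/s.
Flow-weighted mixing gives C = (0.06019·37.5 + 0.95·0.078) / (0.06019 + 0.95) = 2.331/1.01 = 2.308 mg/L.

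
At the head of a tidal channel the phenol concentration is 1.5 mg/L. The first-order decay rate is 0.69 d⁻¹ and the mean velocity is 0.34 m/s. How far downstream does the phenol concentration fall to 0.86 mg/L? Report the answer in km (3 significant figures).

23.7 km

From C = C₀·e^(−kt), t = ln(C₀/C)/k = ln(1.5/0.86)/0.69 = 0.5563/0.69 = 0.8062 d.
Distance = v·t = 0.34 m/s × 6.966e+04 s = 2.368e+04 m = 23.68 km.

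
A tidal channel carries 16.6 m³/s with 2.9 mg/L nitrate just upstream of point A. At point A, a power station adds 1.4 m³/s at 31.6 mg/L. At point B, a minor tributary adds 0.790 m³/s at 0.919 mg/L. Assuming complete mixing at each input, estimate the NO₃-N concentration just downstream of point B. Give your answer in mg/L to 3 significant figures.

4.96 mg/L

After input A: C = (16.6·2.9 + 1.4·31.6) / 18 = 5.132 mg/L.
After input B: C = (18·5.132 + 0.79·0.919) / 18.79 = 4.955 mg/L.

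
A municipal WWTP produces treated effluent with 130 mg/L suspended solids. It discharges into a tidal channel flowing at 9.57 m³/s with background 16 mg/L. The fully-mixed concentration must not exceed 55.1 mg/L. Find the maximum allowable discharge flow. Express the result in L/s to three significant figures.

5000 L/s

Mass balance at complete mixing: C_std·(Q_w + Q_r) = Q_w·C_e + Q_r·C_b.
Rearranging, Q_w = Q_r·(C_std − C_b)/(C_e − C_std) = 9.57·(55.1 − 16) / (130 − 55.1) = 4.996 m³/s.
= 4996 L/s.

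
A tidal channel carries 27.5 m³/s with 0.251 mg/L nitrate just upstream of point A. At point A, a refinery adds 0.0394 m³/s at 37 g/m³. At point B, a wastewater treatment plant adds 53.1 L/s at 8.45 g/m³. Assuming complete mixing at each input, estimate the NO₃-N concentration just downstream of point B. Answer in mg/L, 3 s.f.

After input A: C = (27.5·0.251 + 0.0394·37) / 27.54 = 0.3036 mg/L.
53.1 L/s = 0.0531 m³/s.
After input B: C = (27.54·0.3036 + 0.0531·8.45) / 27.59 = 0.3193 mg/L.

0.319 mg/L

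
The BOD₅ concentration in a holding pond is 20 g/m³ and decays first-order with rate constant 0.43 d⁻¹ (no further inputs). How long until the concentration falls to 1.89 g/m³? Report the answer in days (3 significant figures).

t = ln(C₀/C)/k = ln(20/1.89)/0.43 = 2.359/0.43 = 5.486 d.

5.49 d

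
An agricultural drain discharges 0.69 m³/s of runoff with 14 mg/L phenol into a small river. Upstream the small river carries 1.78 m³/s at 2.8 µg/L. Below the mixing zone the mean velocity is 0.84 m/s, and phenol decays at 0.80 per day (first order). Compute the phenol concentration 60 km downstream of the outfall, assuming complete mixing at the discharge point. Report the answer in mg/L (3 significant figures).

2.02 mg/L

2.8 µg/L = 0.0028 mg/L.
After complete mixing, C₀ = (0.69·14 + 1.78·0.0028) / 2.47 = 3.913 mg/L.
Travel time t = 6e+04 m / 0.84 m/s = 7.143e+04 s = 0.8267 d.
C = 3.913·exp(−0.80·0.8267) = 3.913·0.5161 = 2.02 mg/L.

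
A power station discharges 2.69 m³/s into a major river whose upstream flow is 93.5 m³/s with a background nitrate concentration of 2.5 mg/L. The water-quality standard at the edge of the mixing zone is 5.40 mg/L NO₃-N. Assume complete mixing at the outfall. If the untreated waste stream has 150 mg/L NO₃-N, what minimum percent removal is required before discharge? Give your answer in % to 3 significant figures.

29.2 %

Mass balance: 5.4·96.19 = 2.69·Cₑ + 93.5·2.5.
Cₑ = (519.4 − 233.8) / 2.69 = 106.2 mg/L.
Required removal = 1 − 106.2/150 = 29.2 %.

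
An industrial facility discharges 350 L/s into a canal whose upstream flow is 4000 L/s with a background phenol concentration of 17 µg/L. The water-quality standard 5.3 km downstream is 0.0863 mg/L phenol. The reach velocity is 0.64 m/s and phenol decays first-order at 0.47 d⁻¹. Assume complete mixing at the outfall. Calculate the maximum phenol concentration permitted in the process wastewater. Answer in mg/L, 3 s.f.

350 L/s = 0.35 m³/s.
4000 L/s = 4 m³/s.
17 µg/L = 0.017 mg/L.
Travel time to the compliance point: t = 5300/0.64 = 8281 s = 0.09585 d; decay factor exp(−0.47·0.09585) = 0.956.
So the concentration just after mixing may be at most 0.0863/0.956 = 0.09028 mg/L.
Mass balance: 0.09028·4.35 = 0.35·Cₑ + 4·0.017.
Cₑ = (0.3927 − 0.068) / 0.35 = 0.9277 mg/L.

0.928 mg/L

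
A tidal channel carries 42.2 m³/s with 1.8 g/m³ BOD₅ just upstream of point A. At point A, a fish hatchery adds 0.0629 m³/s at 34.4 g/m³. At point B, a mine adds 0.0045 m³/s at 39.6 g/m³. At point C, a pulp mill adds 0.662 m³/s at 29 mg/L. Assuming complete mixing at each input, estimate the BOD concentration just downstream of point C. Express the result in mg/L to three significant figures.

2.27 mg/L

After input A: C = (42.2·1.8 + 0.0629·34.4) / 42.26 = 1.849 mg/L.
After input B: C = (42.26·1.849 + 0.0045·39.6) / 42.27 = 1.853 mg/L.
After input C: C = (42.27·1.853 + 0.662·29) / 42.93 = 2.271 mg/L.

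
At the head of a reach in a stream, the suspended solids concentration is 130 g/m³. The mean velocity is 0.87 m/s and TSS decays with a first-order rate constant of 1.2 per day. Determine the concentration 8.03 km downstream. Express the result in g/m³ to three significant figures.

Travel time t = 8.03 km / 0.87 m/s = 8030/0.87 = 9230 s = 0.1068 d.
First-order decay: C = 130·exp(−1.2·0.1068) = 130·0.8797 = 114.4 g/m³.

114 g/m³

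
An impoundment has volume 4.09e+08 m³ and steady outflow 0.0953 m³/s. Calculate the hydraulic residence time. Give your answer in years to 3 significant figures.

136 yr

Q = 0.0953 m³/s × 3.156e+07 s/yr = 3.007e+06 m³/yr.
Hydraulic residence time τ = V/Q = 4.09e+08/3.007e+06 = 136 yr.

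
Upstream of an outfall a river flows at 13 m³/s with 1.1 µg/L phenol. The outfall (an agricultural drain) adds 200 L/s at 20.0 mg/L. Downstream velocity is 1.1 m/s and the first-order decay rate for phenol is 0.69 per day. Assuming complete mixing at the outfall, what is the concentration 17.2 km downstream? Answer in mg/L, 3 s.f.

200 L/s = 0.2 m³/s.
1.1 µg/L = 0.0011 mg/L.
After complete mixing, C₀ = (0.2·20 + 13·0.0011) / 13.2 = 0.3041 mg/L.
Travel time t = 1.72e+04 m / 1.1 m/s = 1.564e+04 s = 0.181 d.
C = 0.3041·exp(−0.69·0.181) = 0.3041·0.8826 = 0.2684 mg/L.

0.268 mg/L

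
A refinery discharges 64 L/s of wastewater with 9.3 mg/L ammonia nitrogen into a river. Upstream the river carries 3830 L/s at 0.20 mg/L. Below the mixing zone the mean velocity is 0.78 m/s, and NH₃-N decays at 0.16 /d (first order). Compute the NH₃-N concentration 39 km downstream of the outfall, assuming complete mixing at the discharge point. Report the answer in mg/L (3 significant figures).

0.319 mg/L

64 L/s = 0.064 m³/s.
3830 L/s = 3.83 m³/s.
After complete mixing, C₀ = (0.064·9.3 + 3.83·0.2) / 3.894 = 0.3496 mg/L.
Travel time t = 3.9e+04 m / 0.78 m/s = 5e+04 s = 0.5787 d.
C = 0.3496·exp(−0.16·0.5787) = 0.3496·0.9116 = 0.3186 mg/L.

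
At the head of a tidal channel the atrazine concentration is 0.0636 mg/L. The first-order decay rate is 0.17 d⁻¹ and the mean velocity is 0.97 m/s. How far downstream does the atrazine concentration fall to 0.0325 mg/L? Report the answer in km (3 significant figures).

From C = C₀·e^(−kt), t = ln(C₀/C)/k = ln(0.0636/0.0325)/0.17 = 0.6714/0.17 = 3.949 d.
Distance = v·t = 0.97 m/s × 3.412e+05 s = 3.31e+05 m = 331 km.

331 km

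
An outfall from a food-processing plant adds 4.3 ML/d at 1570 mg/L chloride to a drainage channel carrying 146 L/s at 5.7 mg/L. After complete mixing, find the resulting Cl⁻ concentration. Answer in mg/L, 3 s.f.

4.3 ML/d = 0.04977 m³/s.
146 L/s = 0.146 m³/s.
By mass balance at complete mixing, C = (0.04977·1570 + 0.146·5.7) / (0.04977 + 0.146) = 78.97/0.1958 = 403.4 mg/L.

403 mg/L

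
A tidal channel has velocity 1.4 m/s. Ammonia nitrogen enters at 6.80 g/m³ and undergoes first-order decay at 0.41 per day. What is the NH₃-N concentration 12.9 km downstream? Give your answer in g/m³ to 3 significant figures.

6.51 g/m³

Travel time t = 12.9 km / 1.4 m/s = 1.29e+04/1.4 = 9214 s = 0.1066 d.
First-order decay: C = 6.80·exp(−0.41·0.1066) = 6.80·0.9572 = 6.509 g/m³.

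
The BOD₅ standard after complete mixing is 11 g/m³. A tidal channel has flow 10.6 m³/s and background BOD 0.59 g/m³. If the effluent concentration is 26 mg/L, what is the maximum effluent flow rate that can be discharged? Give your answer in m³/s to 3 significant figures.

Mass balance at complete mixing: C_std·(Q_w + Q_r) = Q_w·C_e + Q_r·C_b.
Rearranging, Q_w = Q_r·(C_std − C_b)/(C_e − C_std) = 10.6·(11 − 0.59) / (26 − 11) = 7.356 m³/s.

7.36 m³/s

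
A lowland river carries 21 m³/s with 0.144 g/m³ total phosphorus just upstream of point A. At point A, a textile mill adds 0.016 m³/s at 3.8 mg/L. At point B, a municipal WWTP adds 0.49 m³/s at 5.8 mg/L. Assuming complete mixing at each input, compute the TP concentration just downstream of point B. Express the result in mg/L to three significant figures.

0.276 mg/L

After input A: C = (21·0.144 + 0.016·3.8) / 21.02 = 0.1468 mg/L.
After input B: C = (21.02·0.1468 + 0.49·5.8) / 21.51 = 0.2756 mg/L.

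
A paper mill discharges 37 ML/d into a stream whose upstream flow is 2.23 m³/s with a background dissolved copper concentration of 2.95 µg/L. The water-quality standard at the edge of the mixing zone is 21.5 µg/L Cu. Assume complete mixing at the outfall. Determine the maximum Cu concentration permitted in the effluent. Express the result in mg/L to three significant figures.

37 ML/d = 0.4282 m³/s.
2.95 µg/L = 0.00295 mg/L.
21.5 µg/L = 0.0215 mg/L.
Mass balance: 0.0215·2.658 = 0.4282·Cₑ + 2.23·0.00295.
Cₑ = (0.05715 − 0.006579) / 0.4282 = 0.1181 mg/L.

0.118 mg/L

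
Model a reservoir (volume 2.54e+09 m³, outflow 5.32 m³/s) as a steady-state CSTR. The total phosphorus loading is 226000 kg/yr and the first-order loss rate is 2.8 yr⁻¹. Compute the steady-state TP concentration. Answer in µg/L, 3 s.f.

31.0 µg/L

Outflow Q = 5.32 m³/s × 3.156e+07 s/yr = 1.679e+08 m³/yr.
Steady-state CSTR mass balance: W = Q·C + k·V·C, so C = W/(Q + kV).
Q + kV = 1.679e+08 + 2.8·2.54e+09 = 7.28e+09 m³/yr.
C = 226000/7.28e+09 = 3.104e-05 kg/m³ = 0.03104 mg/L = 31.04 µg/L.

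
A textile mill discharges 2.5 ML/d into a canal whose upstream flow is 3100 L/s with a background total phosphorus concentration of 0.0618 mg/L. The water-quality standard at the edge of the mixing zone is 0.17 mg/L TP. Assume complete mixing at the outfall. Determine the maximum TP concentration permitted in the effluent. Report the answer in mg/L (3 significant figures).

11.8 mg/L

2.5 ML/d = 0.02894 m³/s.
3100 L/s = 3.1 m³/s.
Mass balance: 0.17·3.129 = 0.02894·Cₑ + 3.1·0.0618.
Cₑ = (0.5319 − 0.1916) / 0.02894 = 11.76 mg/L.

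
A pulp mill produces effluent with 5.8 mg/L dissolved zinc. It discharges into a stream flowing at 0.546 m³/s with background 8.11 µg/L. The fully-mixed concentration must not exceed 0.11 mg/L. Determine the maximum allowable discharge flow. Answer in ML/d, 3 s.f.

0.845 ML/d

8.11 µg/L = 0.00811 mg/L.
Mass balance at complete mixing: C_std·(Q_w + Q_r) = Q_w·C_e + Q_r·C_b.
Rearranging, Q_w = Q_r·(C_std − C_b)/(C_e − C_std) = 0.546·(0.11 − 0.00811) / (5.8 − 0.11) = 0.009777 m³/s.
= 0.8447 ML/d.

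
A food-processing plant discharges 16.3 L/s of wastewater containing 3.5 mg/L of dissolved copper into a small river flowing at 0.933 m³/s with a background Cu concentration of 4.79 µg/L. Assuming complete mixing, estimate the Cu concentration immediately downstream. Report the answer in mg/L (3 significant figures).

16.3 L/s = 0.0163 m³/s.
4.79 µg/L = 0.00479 mg/L.
By mass balance at complete mixing, C = (0.0163·3.5 + 0.933·0.00479) / (0.0163 + 0.933) = 0.06152/0.9493 = 0.0648 mg/L.

0.0648 mg/L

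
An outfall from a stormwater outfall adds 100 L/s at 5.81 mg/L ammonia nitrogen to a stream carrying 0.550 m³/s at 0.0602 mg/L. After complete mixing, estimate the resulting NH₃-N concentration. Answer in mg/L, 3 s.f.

0.945 mg/L

100 L/s = 0.1 m³/s.
Conservation of mass across the mixing zone: C = (0.1·5.81 + 0.55·0.0602) / (0.1 + 0.55) = 0.6141/0.65 = 0.9448 mg/L.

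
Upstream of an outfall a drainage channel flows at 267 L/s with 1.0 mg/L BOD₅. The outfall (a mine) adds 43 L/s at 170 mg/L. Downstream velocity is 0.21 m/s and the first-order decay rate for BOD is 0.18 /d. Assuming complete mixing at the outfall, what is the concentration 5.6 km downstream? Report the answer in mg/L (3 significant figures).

23.1 mg/L

43 L/s = 0.043 m³/s.
267 L/s = 0.267 m³/s.
After complete mixing, C₀ = (0.043·170 + 0.267·1) / 0.31 = 24.44 mg/L.
Travel time t = 5600 m / 0.21 m/s = 2.667e+04 s = 0.3086 d.
C = 24.44·exp(−0.18·0.3086) = 24.44·0.946 = 23.12 mg/L.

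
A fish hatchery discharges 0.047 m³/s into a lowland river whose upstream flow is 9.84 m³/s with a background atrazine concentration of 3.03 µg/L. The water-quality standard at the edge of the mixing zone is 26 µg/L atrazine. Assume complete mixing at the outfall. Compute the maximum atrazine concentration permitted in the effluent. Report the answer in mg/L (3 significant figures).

3.03 µg/L = 0.00303 mg/L.
26 µg/L = 0.026 mg/L.
Mass balance: 0.026·9.887 = 0.047·Cₑ + 9.84·0.00303.
Cₑ = (0.2571 − 0.02982) / 0.047 = 4.835 mg/L.

4.84 mg/L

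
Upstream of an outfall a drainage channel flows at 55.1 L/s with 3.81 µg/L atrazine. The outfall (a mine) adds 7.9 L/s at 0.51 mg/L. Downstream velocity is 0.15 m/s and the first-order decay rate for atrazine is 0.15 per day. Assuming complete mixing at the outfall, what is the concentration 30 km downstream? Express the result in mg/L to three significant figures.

0.0475 mg/L

7.9 L/s = 0.0079 m³/s.
55.1 L/s = 0.0551 m³/s.
3.81 µg/L = 0.00381 mg/L.
After complete mixing, C₀ = (0.0079·0.51 + 0.0551·0.00381) / 0.063 = 0.06728 mg/L.
Travel time t = 3e+04 m / 0.15 m/s = 2e+05 s = 2.315 d.
C = 0.06728·exp(−0.15·2.315) = 0.06728·0.7066 = 0.04755 mg/L.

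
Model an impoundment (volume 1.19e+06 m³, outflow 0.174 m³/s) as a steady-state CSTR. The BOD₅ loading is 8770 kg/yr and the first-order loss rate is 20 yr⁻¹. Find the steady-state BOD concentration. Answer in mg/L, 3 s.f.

0.299 mg/L

Outflow Q = 0.174 m³/s × 3.156e+07 s/yr = 5.491e+06 m³/yr.
Steady-state CSTR mass balance: W = Q·C + k·V·C, so C = W/(Q + kV).
Q + kV = 5.491e+06 + 20·1.19e+06 = 2.929e+07 m³/yr.
C = 8770/2.929e+07 = 0.0002994 kg/m³ = 0.2994 mg/L.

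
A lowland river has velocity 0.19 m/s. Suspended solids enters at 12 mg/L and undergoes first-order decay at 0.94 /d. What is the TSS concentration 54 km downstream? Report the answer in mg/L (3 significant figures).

Travel time t = 54 km / 0.19 m/s = 5.4e+04/0.19 = 2.842e+05 s = 3.289 d.
First-order decay: C = 12·exp(−0.94·3.289) = 12·0.04541 = 0.5449 mg/L.

0.545 mg/L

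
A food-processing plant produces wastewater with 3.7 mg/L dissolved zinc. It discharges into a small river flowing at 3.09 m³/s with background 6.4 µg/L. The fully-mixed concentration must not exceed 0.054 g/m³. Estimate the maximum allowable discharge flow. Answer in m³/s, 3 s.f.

6.4 µg/L = 0.0064 mg/L.
Mass balance at complete mixing: C_std·(Q_w + Q_r) = Q_w·C_e + Q_r·C_b.
Rearranging, Q_w = Q_r·(C_std − C_b)/(C_e − C_std) = 3.09·(0.054 − 0.0064) / (3.7 − 0.054) = 0.04034 m³/s.

0.0403 m³/s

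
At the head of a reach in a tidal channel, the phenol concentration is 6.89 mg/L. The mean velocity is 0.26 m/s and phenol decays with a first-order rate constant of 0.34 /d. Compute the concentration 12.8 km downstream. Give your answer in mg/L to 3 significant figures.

Travel time t = 12.8 km / 0.26 m/s = 1.28e+04/0.26 = 4.923e+04 s = 0.5698 d.
First-order decay: C = 6.89·exp(−0.34·0.5698) = 6.89·0.8239 = 5.677 mg/L.

5.68 mg/L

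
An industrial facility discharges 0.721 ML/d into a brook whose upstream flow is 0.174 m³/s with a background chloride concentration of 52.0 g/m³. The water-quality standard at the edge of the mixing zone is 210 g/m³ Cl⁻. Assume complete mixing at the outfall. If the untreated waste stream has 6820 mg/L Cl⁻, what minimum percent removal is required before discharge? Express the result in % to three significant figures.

0.721 ML/d = 0.008345 m³/s.
Mass balance: 210·0.1823 = 0.008345·Cₑ + 0.174·52.
Cₑ = (38.29 − 9.048) / 0.008345 = 3504 mg/L.
Required removal = 1 − 3504/6820 = 48.61 %.

48.6 %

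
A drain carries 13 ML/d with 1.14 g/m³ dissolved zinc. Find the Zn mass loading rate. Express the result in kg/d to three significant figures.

13 ML/d = 0.1505 m³/s.
Mass flux = Q·C = 0.1505 m³/s × 1.14 g/m³ = 0.1715 g/s.
= 0.1715 g/s × 86.4 = 14.82 kg/d.

14.8 kg/d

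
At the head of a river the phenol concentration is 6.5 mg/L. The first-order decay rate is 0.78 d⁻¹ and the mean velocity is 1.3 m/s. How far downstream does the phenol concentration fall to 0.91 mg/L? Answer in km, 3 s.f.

From C = C₀·e^(−kt), t = ln(C₀/C)/k = ln(6.5/0.91)/0.78 = 1.966/0.78 = 2.521 d.
Distance = v·t = 1.3 m/s × 2.178e+05 s = 2.831e+05 m = 283.1 km.

283 km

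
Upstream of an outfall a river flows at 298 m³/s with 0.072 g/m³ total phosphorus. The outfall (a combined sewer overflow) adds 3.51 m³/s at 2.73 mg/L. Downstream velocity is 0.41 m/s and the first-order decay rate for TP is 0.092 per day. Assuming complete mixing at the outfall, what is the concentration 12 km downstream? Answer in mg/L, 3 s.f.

After complete mixing, C₀ = (3.51·2.73 + 298·0.072) / 301.5 = 0.1029 mg/L.
Travel time t = 1.2e+04 m / 0.41 m/s = 2.927e+04 s = 0.3388 d.
C = 0.1029·exp(−0.092·0.3388) = 0.1029·0.9693 = 0.09978 mg/L.

0.0998 mg/L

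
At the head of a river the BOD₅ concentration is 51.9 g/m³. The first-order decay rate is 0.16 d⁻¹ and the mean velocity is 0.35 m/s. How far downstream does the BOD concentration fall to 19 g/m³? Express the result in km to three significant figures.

From C = C₀·e^(−kt), t = ln(C₀/C)/k = ln(51.9/19)/0.16 = 1.005/0.16 = 6.28 d.
Distance = v·t = 0.35 m/s × 5.426e+05 s = 1.899e+05 m = 189.9 km.

190 km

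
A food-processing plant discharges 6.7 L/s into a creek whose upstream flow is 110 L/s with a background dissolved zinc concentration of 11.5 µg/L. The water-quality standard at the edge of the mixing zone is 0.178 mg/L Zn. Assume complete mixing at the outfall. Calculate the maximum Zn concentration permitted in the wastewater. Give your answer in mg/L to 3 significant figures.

6.7 L/s = 0.0067 m³/s.
110 L/s = 0.11 m³/s.
11.5 µg/L = 0.0115 mg/L.
Mass balance: 0.178·0.1167 = 0.0067·Cₑ + 0.11·0.0115.
Cₑ = (0.02077 − 0.001265) / 0.0067 = 2.912 mg/L.

2.91 mg/L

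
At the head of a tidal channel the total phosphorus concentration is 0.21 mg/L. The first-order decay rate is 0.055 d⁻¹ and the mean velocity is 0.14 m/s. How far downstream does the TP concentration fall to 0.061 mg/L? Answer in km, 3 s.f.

From C = C₀·e^(−kt), t = ln(C₀/C)/k = ln(0.21/0.061)/0.055 = 1.236/0.055 = 22.48 d.
Distance = v·t = 0.14 m/s × 1.942e+06 s = 2.719e+05 m = 271.9 km.

272 km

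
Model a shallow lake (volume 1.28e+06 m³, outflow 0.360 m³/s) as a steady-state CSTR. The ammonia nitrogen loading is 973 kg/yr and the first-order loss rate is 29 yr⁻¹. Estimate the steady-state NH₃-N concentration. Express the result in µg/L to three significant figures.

20.1 µg/L

Outflow Q = 0.360 m³/s × 3.156e+07 s/yr = 1.136e+07 m³/yr.
Steady-state CSTR mass balance: W = Q·C + k·V·C, so C = W/(Q + kV).
Q + kV = 1.136e+07 + 29·1.28e+06 = 4.848e+07 m³/yr.
C = 973/4.848e+07 = 2.007e-05 kg/m³ = 0.02007 mg/L = 20.07 µg/L.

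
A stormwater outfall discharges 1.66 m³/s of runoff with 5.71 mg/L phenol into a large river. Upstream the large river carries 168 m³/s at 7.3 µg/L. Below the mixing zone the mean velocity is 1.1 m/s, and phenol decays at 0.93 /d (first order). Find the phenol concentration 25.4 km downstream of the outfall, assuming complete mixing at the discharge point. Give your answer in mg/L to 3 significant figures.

0.0492 mg/L

7.3 µg/L = 0.0073 mg/L.
After complete mixing, C₀ = (1.66·5.71 + 168·0.0073) / 169.7 = 0.0631 mg/L.
Travel time t = 2.54e+04 m / 1.1 m/s = 2.309e+04 s = 0.2673 d.
C = 0.0631·exp(−0.93·0.2673) = 0.0631·0.7799 = 0.04921 mg/L.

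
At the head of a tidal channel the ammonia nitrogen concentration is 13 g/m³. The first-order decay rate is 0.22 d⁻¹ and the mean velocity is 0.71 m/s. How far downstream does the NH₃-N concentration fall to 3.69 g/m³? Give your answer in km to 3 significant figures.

From C = C₀·e^(−kt), t = ln(C₀/C)/k = ln(13/3.69)/0.22 = 1.259/0.22 = 5.724 d.
Distance = v·t = 0.71 m/s × 4.946e+05 s = 3.511e+05 m = 351.1 km.

351 km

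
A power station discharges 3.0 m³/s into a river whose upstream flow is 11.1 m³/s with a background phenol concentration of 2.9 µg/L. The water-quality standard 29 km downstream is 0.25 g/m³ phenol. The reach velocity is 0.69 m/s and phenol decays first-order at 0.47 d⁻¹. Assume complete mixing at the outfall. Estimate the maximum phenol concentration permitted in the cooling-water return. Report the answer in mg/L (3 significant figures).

2.9 µg/L = 0.0029 mg/L.
Travel time to the compliance point: t = 2.9e+04/0.69 = 4.203e+04 s = 0.4864 d; decay factor exp(−0.47·0.4864) = 0.7956.
So the concentration just after mixing may be at most 0.25/0.7956 = 0.3142 mg/L.
Mass balance: 0.3142·14.1 = 3·Cₑ + 11.1·0.0029.
Cₑ = (4.43 − 0.03219) / 3 = 1.466 mg/L.

1.47 mg/L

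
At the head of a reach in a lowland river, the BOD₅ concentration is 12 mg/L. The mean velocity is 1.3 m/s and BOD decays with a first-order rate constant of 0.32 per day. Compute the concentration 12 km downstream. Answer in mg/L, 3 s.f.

Travel time t = 12 km / 1.3 m/s = 1.2e+04/1.3 = 9231 s = 0.1068 d.
First-order decay: C = 12·exp(−0.32·0.1068) = 12·0.9664 = 11.6 mg/L.

11.6 mg/L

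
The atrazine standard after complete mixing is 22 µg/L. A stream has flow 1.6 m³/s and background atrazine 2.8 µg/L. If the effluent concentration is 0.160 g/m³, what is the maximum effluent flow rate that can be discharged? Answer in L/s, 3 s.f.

2.8 µg/L = 0.0028 mg/L.
22 µg/L = 0.022 mg/L.
Mass balance at complete mixing: C_std·(Q_w + Q_r) = Q_w·C_e + Q_r·C_b.
Rearranging, Q_w = Q_r·(C_std − C_b)/(C_e − C_std) = 1.6·(0.022 − 0.0028) / (0.16 − 0.022) = 0.2226 m³/s.
= 222.6 L/s.

223 L/s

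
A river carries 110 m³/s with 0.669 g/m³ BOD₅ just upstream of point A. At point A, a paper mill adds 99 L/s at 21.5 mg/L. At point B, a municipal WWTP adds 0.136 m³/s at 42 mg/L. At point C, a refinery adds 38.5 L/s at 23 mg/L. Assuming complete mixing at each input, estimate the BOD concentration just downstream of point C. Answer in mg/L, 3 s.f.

99 L/s = 0.099 m³/s.
After input A: C = (110·0.669 + 0.099·21.5) / 110.1 = 0.6877 mg/L.
After input B: C = (110.1·0.6877 + 0.136·42) / 110.2 = 0.7387 mg/L.
38.5 L/s = 0.0385 m³/s.
After input C: C = (110.2·0.7387 + 0.0385·23) / 110.3 = 0.7465 mg/L.

0.746 mg/L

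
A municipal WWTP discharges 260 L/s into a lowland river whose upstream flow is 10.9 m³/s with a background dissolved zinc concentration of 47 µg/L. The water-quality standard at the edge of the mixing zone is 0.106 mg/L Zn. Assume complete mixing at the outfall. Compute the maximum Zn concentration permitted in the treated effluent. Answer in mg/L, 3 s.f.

260 L/s = 0.26 m³/s.
47 µg/L = 0.047 mg/L.
Mass balance: 0.106·11.16 = 0.26·Cₑ + 10.9·0.047.
Cₑ = (1.183 − 0.5123) / 0.26 = 2.579 mg/L.

2.58 mg/L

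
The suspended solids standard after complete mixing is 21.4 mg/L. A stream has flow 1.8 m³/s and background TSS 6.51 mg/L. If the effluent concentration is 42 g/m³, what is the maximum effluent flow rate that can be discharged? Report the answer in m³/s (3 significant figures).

1.30 m³/s

Mass balance at complete mixing: C_std·(Q_w + Q_r) = Q_w·C_e + Q_r·C_b.
Rearranging, Q_w = Q_r·(C_std − C_b)/(C_e − C_std) = 1.8·(21.4 − 6.51) / (42 − 21.4) = 1.301 m³/s.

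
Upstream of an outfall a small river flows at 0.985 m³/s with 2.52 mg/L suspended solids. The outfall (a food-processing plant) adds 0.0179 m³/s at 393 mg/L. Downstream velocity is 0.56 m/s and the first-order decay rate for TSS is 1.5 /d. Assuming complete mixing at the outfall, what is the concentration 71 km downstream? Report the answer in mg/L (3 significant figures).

1.05 mg/L

After complete mixing, C₀ = (0.0179·393 + 0.985·2.52) / 1.003 = 9.489 mg/L.
Travel time t = 7.1e+04 m / 0.56 m/s = 1.268e+05 s = 1.467 d.
C = 9.489·exp(−1.5·1.467) = 9.489·0.1107 = 1.05 mg/L.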